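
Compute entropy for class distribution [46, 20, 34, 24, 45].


Probabilities: [46/169, 20/169, 34/169, 24/169, 45/169] ≈ [0.2722, 0.1183, 0.2012, 0.142, 0.2663]
H = -((46/169)·log₂(46/169) + (20/169)·log₂(20/169) + (34/169)·log₂(34/169) + (24/169)·log₂(24/169) + (45/169)·log₂(45/169))
  = 2.249 bits

2.249 bits


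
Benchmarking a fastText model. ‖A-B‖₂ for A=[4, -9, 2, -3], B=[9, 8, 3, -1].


d = √((4-9)² + (-9-8)² + (2-3)² + (-3+ 1)²)
  = √(25 + 289 + 1 + 4)
  = √319 = 17.8606

17.8606


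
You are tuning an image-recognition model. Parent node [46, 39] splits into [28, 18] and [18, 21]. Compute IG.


Parent = [46, 39], H_parent = 0.9951
H_left = 0.9656 (n=46), H_right = 0.9957 (n=39)
H_children = (46/85)·0.9656 + (39/85)·0.9957 = 0.9794
IG = 0.9951 - 0.9794 = 0.0157

0.0157


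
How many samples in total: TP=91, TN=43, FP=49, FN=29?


Total = TP + TN + FP + FN
= 91 + 43 + 49 + 29
= 212
(Predicted positive: 140, predicted negative: 72)

212


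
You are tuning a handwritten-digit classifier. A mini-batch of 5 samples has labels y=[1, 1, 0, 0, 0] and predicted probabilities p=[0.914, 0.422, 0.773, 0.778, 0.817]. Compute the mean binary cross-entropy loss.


L[0] = -ln(0.914) = 0.0899
L[1] = -ln(0.422) = 0.8627
L[2] = -ln(1-0.773) = -ln(0.227) = 1.4828
L[3] = -ln(1-0.778) = -ln(0.222) = 1.5051
L[4] = -ln(1-0.817) = -ln(0.183) = 1.6983
mean = (0.0899 + 0.8627 + 1.4828 + 1.5051 + 1.6983)/5 = 1.1278

1.1278


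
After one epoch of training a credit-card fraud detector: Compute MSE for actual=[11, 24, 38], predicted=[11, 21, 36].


Squared errors: (11-11)²=0, (24-21)²=9, (38-36)²=4
Sum = 13
MSE = 13/3 = 13/3

13/3


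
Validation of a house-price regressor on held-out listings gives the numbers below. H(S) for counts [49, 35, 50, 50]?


Probabilities: [49/184, 35/184, 50/184, 50/184] ≈ [0.2663, 0.1902, 0.2717, 0.2717]
H = -((49/184)·log₂(49/184) + (35/184)·log₂(35/184) + (50/184)·log₂(50/184) + (50/184)·log₂(50/184))
  = 1.9853 bits

1.9853 bits


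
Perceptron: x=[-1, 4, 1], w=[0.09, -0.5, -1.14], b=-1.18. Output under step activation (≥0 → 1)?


z = (-1)·(0.09) + (4)·(-0.5) + (1)·(-1.14) - 1.18
  = -4.41
step(z) = 0 (z<0)

0


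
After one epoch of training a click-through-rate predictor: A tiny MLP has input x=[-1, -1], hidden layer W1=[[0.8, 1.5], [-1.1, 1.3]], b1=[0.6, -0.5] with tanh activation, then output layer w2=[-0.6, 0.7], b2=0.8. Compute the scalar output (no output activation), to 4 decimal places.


z1[0] = (0.8)·(-1) + (1.5)·(-1) + 0.6 = -1.7
z1[1] = (-1.1)·(-1) + (1.3)·(-1) - 0.5 = -0.7
h = tanh(z1) = [-0.9354, -0.6044]
output = (-0.6)·(-0.9354) + (0.7)·(-0.6044) + 0.8 = 0.9382

0.9382


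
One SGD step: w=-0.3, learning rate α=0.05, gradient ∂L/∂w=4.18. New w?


w_new = w - α·∇
= -0.3 - 0.05·4.18
= -0.3 - 0.209
= -0.509

-0.509


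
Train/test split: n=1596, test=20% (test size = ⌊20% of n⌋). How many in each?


Test = ⌊1596·20/100⌋ = 319
Train = 1596 - 319 = 1277

Train: 1277, Test: 319


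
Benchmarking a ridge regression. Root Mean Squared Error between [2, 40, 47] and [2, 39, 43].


MSE = 17/3 = 5.6667
RMSE = √(17/3) = 2.3805

2.3805


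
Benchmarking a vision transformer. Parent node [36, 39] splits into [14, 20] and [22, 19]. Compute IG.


Parent = [36, 39], H_parent = 0.9988
H_left = 0.9774 (n=34), H_right = 0.9961 (n=41)
H_children = (34/75)·0.9774 + (41/75)·0.9961 = 0.9876
IG = 0.9988 - 0.9876 = 0.0112

0.0112


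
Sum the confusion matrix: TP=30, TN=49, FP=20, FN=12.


Total = TP + TN + FP + FN
= 30 + 49 + 20 + 12
= 111
(Predicted positive: 50, predicted negative: 61)

111


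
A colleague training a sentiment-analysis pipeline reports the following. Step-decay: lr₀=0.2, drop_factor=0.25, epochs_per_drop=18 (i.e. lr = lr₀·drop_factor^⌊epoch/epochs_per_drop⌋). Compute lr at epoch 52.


n_drops = ⌊52/18⌋ = 2
lr = 0.2·0.25^2 = 0.2·0.0625 = 0.0125

0.0125


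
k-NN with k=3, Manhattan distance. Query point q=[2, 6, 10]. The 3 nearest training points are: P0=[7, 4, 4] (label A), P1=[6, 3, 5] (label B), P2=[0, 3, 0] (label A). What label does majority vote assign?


d(q,P0) = 13  (label A)
d(q,P1) = 12  (label B)
d(q,P2) = 15  (label A)
Votes: A=2, B=1
Majority → A

A


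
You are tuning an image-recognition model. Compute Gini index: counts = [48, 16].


Probabilities: [48/64, 16/64] ≈ [0.75, 0.25]
Σpᵢ² = (2304 + 256)/64² = 2560/4096
Gini = 1 - Σpᵢ² = 1 - 2560/4096 = 0.375

0.375


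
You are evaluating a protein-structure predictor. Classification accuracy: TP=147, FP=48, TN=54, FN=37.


Accuracy = (TP+TN)/(TP+TN+FP+FN)
= (147+54)/(286)
= 201/286 = 70.28%

70.28%


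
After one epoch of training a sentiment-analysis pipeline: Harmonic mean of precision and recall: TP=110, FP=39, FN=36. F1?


Precision = 110/149 = 0.7383
Recall = 110/146 = 0.7534
F1 = 2·P·R/(P+R) = 2·TP/(2·TP+FP+FN) = 220/(220+39+36) = 220/295 = 0.7458

0.7458


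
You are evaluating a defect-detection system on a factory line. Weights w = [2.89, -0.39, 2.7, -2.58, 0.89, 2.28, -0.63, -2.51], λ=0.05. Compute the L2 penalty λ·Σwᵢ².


‖w‖₂² = (2.89)² + (-0.39)² + (2.7)² + (-2.58)² + (0.89)² + (2.28)² + (-0.63)² + (-2.51)²
     = 8.3521 + 0.1521 + 7.29 + 6.6564 + 0.7921 + 5.1984 + 0.3969 + 6.3001
     = 35.1381
λ·‖w‖₂² = 0.05·35.1381 = 1.756905

1.756905


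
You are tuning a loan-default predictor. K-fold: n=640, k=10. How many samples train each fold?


Fold size = 640/10 = 64
Training per fold = 640 - 64 = 576

576


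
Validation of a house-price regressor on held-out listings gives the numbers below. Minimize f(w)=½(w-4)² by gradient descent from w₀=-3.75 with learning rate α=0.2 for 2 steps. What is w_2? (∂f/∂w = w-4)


step 1: grad = -3.75-4 = -7.75; w = -3.75 - 0.2·(-7.75) = -2.2
step 2: grad = -2.2-4 = -6.2; w = -2.2 - 0.2·(-6.2) = -0.96

-0.96


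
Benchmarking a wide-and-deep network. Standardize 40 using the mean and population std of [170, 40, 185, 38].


μ = 108.25, σ = 69.4564
z = (40 - 108.25)/69.4564 = -0.9826

-0.9826


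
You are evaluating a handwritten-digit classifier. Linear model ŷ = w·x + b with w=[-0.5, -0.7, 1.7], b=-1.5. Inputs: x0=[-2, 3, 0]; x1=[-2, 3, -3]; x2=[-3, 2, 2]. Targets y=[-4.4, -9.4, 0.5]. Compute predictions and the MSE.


ŷ0 = (-0.5)·(-2) + (-0.7)·(3) + (1.7)·(0) - 1.5 = -2.6
ŷ1 = (-0.5)·(-2) + (-0.7)·(3) + (1.7)·(-3) - 1.5 = -7.7
ŷ2 = (-0.5)·(-3) + (-0.7)·(2) + (1.7)·(2) - 1.5 = 2.0
errors² = [3.24, 2.89, 2.25]
MSE = 8.3800/3 = 2.7933

2.7933


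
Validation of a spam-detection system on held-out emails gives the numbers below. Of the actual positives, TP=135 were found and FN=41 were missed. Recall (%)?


Recall = TP/(TP+FN)
= 135/(135+41)
= 135/176 = 76.7%

76.7%


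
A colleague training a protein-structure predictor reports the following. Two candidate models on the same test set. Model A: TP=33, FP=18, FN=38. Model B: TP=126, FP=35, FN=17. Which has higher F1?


Model A: P=33/51=0.6471, R=33/71=0.4648, F1=2PR/(P+R)=2TP/(2TP+FP+FN)=66/122=0.541
Model B: P=126/161=0.7826, R=126/143=0.8811, F1=2PR/(P+R)=2TP/(2TP+FP+FN)=252/304=0.8289
0.541 < 0.8289 → Model B

Model B


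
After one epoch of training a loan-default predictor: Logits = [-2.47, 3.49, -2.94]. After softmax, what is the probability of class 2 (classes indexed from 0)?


Exponentials: e^-2.47=0.0846, e^3.49=32.7859, e^-2.94=0.0529
Sum = 32.9234
Softmax = [0.0026, 0.9958, 0.0016]
p[2] = 0.0529/32.9234 = 0.0016

0.0016


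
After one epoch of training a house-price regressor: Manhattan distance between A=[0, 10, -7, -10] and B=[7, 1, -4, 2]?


d = |0-7| + |10-1| + |-7+ 4| + |-10-2|
  = 7 + 9 + 3 + 12
  = 31

31


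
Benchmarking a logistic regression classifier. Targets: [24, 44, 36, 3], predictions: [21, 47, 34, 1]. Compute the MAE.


Absolute errors: |24-21|=3, |44-47|=3, |36-34|=2, |3-1|=2
Sum = 10
MAE = 10/4 = 5/2

5/2


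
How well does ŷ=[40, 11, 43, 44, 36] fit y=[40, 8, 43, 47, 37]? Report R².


ȳ = 35
SS_res = Σ(y-ŷ)² = 19
SS_tot = Σ(y-ȳ)² = 966
R² = 1 - SS_res/SS_tot = 1 - 0.0197 = 0.9803

0.9803


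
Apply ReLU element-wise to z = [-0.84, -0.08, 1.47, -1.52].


ReLU(-0.84) = max(0, -0.84) = 0.0
ReLU(-0.08) = max(0, -0.08) = 0.0
ReLU(1.47) = max(0, 1.47) = 1.47
ReLU(-1.52) = max(0, -1.52) = 0.0
result = [0.0, 0.0, 1.47, 0.0]

[0.0, 0.0, 1.47, 0.0]


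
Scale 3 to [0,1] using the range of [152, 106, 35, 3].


min=3, max=152
(3-3)/(152-3) = 0/149 = 0.0

0.0


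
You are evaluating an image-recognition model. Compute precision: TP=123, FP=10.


Precision = TP/(TP+FP)
= 123/(123+10)
= 123/133 = 92.48%

92.48%


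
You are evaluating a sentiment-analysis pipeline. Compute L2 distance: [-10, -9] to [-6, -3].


d = √((-10+ 6)² + (-9+ 3)²)
  = √(16 + 36)
  = √52 = 7.2111

7.2111


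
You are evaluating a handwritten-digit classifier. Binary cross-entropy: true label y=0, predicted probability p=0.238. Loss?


BCE = -[y·ln(p) + (1-y)·ln(1-p)]
= -0 - 1·ln(1-0.238)
= -ln(0.762) = 0.2718

0.2718


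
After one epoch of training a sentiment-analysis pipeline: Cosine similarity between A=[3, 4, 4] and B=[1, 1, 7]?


A·B = 3·1 + 4·1 + 4·7 = 35
‖A‖ = √41 = 6.4031, ‖B‖ = √51 = 7.1414
cos = 35/(√41·√51) = 35/√2091 = 0.7654

0.7654


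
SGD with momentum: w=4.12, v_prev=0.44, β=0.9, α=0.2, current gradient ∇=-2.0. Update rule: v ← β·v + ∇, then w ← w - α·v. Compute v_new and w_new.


v_new = 0.9·0.44 - 2.0 = 0.396 - 2.0 = -1.604
w_new = 4.12 - 0.2·-1.604 = 4.12 + 0.3208 = 4.4408

v_new=-1.604, w_new=4.4408


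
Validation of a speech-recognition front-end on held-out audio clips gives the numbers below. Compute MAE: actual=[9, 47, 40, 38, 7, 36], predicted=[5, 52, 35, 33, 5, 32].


Absolute errors: |9-5|=4, |47-52|=5, |40-35|=5, |38-33|=5, |7-5|=2, |36-32|=4
Sum = 25
MAE = 25/6 = 25/6

25/6


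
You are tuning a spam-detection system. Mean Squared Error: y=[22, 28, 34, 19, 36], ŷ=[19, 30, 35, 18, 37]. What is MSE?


Squared errors: (22-19)²=9, (28-30)²=4, (34-35)²=1, (19-18)²=1, (36-37)²=1
Sum = 16
MSE = 16/5 = 16/5

16/5


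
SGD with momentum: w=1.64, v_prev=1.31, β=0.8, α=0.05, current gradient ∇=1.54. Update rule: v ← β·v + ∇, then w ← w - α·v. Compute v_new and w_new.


v_new = 0.8·1.31 + 1.54 = 1.048 + 1.54 = 2.588
w_new = 1.64 - 0.05·2.588 = 1.64 - 0.1294 = 1.5106

v_new=2.588, w_new=1.5106


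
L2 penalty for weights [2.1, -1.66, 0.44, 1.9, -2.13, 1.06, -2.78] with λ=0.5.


‖w‖₂² = (2.1)² + (-1.66)² + (0.44)² + (1.9)² + (-2.13)² + (1.06)² + (-2.78)²
     = 4.41 + 2.7556 + 0.1936 + 3.61 + 4.5369 + 1.1236 + 7.7284
     = 24.3581
λ·‖w‖₂² = 0.5·24.3581 = 12.17905

12.17905


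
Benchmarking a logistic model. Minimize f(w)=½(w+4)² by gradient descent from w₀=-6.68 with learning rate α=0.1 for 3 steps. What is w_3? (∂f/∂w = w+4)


step 1: grad = -6.68+4 = -2.68; w = -6.68 - 0.1·(-2.68) = -6.412
step 2: grad = -6.412+4 = -2.412; w = -6.412 - 0.1·(-2.412) = -6.1708
step 3: grad = -6.1708+4 = -2.1708; w = -6.1708 - 0.1·(-2.1708) = -5.95372

-5.95372


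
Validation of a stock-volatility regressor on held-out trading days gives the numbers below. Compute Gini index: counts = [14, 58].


Probabilities: [14/72, 58/72] ≈ [0.1944, 0.8056]
Σpᵢ² = (196 + 3364)/72² = 3560/5184
Gini = 1 - Σpᵢ² = 1 - 3560/5184 = 0.3133

0.3133


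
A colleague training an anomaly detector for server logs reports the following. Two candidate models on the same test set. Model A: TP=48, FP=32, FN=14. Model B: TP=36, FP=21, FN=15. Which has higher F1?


Model A: P=48/80=0.6, R=48/62=0.7742, F1=2PR/(P+R)=2TP/(2TP+FP+FN)=96/142=0.6761
Model B: P=36/57=0.6316, R=36/51=0.7059, F1=2PR/(P+R)=2TP/(2TP+FP+FN)=72/108=0.6667
0.6761 > 0.6667 → Model A

Model A


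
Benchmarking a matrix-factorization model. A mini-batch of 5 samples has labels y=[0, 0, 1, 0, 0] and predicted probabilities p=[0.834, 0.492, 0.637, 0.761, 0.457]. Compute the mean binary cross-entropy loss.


L[0] = -ln(1-0.834) = -ln(0.166) = 1.7958
L[1] = -ln(1-0.492) = -ln(0.508) = 0.6773
L[2] = -ln(0.637) = 0.451
L[3] = -ln(1-0.761) = -ln(0.239) = 1.4313
L[4] = -ln(1-0.457) = -ln(0.543) = 0.6106
mean = (1.7958 + 0.6773 + 0.451 + 1.4313 + 0.6106)/5 = 0.9932

0.9932


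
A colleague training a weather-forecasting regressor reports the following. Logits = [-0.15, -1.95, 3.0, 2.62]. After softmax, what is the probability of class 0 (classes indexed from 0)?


Exponentials: e^-0.15=0.8607, e^-1.95=0.1423, e^3.0=20.0855, e^2.62=13.7357
Sum = 34.8242
Softmax = [0.0247, 0.0041, 0.5768, 0.3944]
p[0] = 0.8607/34.8242 = 0.0247

0.0247


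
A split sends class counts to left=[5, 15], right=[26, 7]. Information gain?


Parent = [31, 22], H_parent = 0.9791
H_left = 0.8113 (n=20), H_right = 0.7455 (n=33)
H_children = (20/53)·0.8113 + (33/53)·0.7455 = 0.7703
IG = 0.9791 - 0.7703 = 0.2088

0.2088


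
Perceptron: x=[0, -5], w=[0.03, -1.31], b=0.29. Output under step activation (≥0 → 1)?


z = (0)·(0.03) + (-5)·(-1.31) + 0.29
  = 6.84
step(z) = 1 (z≥0)

1


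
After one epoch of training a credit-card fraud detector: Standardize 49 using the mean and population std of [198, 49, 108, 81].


μ = 109, σ = 55.4662
z = (49 - 109)/55.4662 = -1.0817

-1.0817


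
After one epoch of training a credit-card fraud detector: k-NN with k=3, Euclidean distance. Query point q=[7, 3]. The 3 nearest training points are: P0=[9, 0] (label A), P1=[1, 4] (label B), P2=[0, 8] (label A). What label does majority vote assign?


d(q,P0) = 3.6056  (label A)
d(q,P1) = 6.0828  (label B)
d(q,P2) = 8.6023  (label A)
Votes: A=2, B=1
Majority → A

A


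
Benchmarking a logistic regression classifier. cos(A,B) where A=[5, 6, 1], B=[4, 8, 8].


A·B = 5·4 + 6·8 + 1·8 = 76
‖A‖ = √62 = 7.874, ‖B‖ = √144 = 12
cos = 76/(√62·√144) = 76/√8928 = 0.8043

0.8043


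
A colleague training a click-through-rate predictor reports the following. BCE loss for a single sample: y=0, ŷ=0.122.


BCE = -[y·ln(p) + (1-y)·ln(1-p)]
= -0 - 1·ln(1-0.122)
= -ln(0.878) = 0.1301

0.1301


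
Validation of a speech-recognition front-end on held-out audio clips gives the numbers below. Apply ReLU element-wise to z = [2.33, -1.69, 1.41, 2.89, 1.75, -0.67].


ReLU(2.33) = max(0, 2.33) = 2.33
ReLU(-1.69) = max(0, -1.69) = 0.0
ReLU(1.41) = max(0, 1.41) = 1.41
ReLU(2.89) = max(0, 2.89) = 2.89
ReLU(1.75) = max(0, 1.75) = 1.75
ReLU(-0.67) = max(0, -0.67) = 0.0
result = [2.33, 0.0, 1.41, 2.89, 1.75, 0.0]

[2.33, 0.0, 1.41, 2.89, 1.75, 0.0]


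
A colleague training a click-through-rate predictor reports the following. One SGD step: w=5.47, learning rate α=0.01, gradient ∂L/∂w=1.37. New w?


w_new = w - α·∇
= 5.47 - 0.01·1.37
= 5.47 - 0.0137
= 5.4563

5.4563


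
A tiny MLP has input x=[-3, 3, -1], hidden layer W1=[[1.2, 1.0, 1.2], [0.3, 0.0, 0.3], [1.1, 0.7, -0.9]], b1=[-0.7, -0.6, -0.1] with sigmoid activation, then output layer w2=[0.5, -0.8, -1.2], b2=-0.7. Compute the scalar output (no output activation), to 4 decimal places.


z1[0] = (1.2)·(-3) + (1.0)·(3) + (1.2)·(-1) - 0.7 = -2.5
z1[1] = (0.3)·(-3) + (0.0)·(3) + (0.3)·(-1) - 0.6 = -1.8
z1[2] = (1.1)·(-3) + (0.7)·(3) + (-0.9)·(-1) - 0.1 = -0.4
h = sigmoid(z1) = [0.0759, 0.1419, 0.4013]
output = (0.5)·(0.0759) + (-0.8)·(0.1419) + (-1.2)·(0.4013) - 0.7 = -1.2571

-1.2571


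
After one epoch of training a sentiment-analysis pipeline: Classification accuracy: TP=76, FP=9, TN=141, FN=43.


Accuracy = (TP+TN)/(TP+TN+FP+FN)
= (76+141)/(269)
= 217/269 = 80.67%

80.67%


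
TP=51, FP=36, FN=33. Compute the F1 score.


Precision = 51/87 = 0.5862
Recall = 51/84 = 0.6071
F1 = 2·P·R/(P+R) = 2·TP/(2·TP+FP+FN) = 102/(102+36+33) = 102/171 = 0.5965

0.5965


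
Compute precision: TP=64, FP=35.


Precision = TP/(TP+FP)
= 64/(64+35)
= 64/99 = 64.65%

64.65%


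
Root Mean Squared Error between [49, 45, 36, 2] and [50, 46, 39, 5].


MSE = 20/4 = 5
RMSE = √(20/4) = 2.2361

2.2361


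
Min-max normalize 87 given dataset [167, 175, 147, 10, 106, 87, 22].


min=10, max=175
(87-10)/(175-10) = 77/165 = 0.4667

0.4667


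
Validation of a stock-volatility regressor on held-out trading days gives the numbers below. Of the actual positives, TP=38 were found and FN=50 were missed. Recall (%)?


Recall = TP/(TP+FN)
= 38/(38+50)
= 38/88 = 43.18%

43.18%


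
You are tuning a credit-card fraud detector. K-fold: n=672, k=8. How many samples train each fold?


Fold size = 672/8 = 84
Training per fold = 672 - 84 = 588

588


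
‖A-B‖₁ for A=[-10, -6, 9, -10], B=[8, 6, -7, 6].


d = |-10-8| + |-6-6| + |9+ 7| + |-10-6|
  = 18 + 12 + 16 + 16
  = 62

62


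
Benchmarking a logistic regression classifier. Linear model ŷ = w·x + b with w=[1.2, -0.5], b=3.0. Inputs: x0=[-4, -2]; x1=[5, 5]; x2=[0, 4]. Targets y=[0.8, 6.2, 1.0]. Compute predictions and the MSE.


ŷ0 = (1.2)·(-4) + (-0.5)·(-2) + 3.0 = -0.8
ŷ1 = (1.2)·(5) + (-0.5)·(5) + 3.0 = 6.5
ŷ2 = (1.2)·(0) + (-0.5)·(4) + 3.0 = 1.0
errors² = [2.56, 0.09, 0.0]
MSE = 2.6500/3 = 0.8833

0.8833


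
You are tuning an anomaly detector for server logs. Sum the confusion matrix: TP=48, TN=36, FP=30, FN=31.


Total = TP + TN + FP + FN
= 48 + 36 + 30 + 31
= 145
(Predicted positive: 78, predicted negative: 67)

145


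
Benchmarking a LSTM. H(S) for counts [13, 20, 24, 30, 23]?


Probabilities: [13/110, 20/110, 24/110, 30/110, 23/110] ≈ [0.1182, 0.1818, 0.2182, 0.2727, 0.2091]
H = -((13/110)·log₂(13/110) + (20/110)·log₂(20/110) + (24/110)·log₂(24/110) + (30/110)·log₂(30/110) + (23/110)·log₂(23/110))
  = 2.2738 bits

2.2738 bits


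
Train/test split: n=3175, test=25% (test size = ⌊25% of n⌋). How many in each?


Test = ⌊3175·25/100⌋ = 793
Train = 3175 - 793 = 2382

Train: 2382, Test: 793


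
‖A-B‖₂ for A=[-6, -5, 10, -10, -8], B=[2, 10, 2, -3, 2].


d = √((-6-2)² + (-5-10)² + (10-2)² + (-10+ 3)² + (-8-2)²)
  = √(64 + 225 + 64 + 49 + 100)
  = √502 = 22.4054

22.4054


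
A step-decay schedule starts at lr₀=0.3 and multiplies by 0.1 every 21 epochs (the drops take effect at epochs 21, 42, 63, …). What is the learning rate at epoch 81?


n_drops = ⌊81/21⌋ = 3
lr = 0.3·0.1^3 = 0.3·0.001 = 0.0003

0.0003


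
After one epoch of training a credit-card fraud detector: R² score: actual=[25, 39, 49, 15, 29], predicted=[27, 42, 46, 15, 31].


ȳ = 31.4
SS_res = Σ(y-ŷ)² = 26
SS_tot = Σ(y-ȳ)² = 683.2
R² = 1 - SS_res/SS_tot = 1 - 0.0381 = 0.9619

0.9619


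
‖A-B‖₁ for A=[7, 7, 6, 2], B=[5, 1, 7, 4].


d = |7-5| + |7-1| + |6-7| + |2-4|
  = 2 + 6 + 1 + 2
  = 11

11


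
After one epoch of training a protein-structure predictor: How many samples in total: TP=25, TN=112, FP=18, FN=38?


Total = TP + TN + FP + FN
= 25 + 112 + 18 + 38
= 193
(Predicted positive: 43, predicted negative: 150)

193


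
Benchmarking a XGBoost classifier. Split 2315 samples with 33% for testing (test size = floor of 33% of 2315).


Test = ⌊2315·33/100⌋ = 763
Train = 2315 - 763 = 1552

Train: 1552, Test: 763


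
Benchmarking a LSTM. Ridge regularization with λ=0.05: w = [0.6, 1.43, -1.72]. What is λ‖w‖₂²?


‖w‖₂² = (0.6)² + (1.43)² + (-1.72)²
     = 0.36 + 2.0449 + 2.9584
     = 5.3633
λ·‖w‖₂² = 0.05·5.3633 = 0.268165

0.268165


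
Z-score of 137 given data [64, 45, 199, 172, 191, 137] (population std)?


μ = 134.6667, σ = 60.2015
z = (137 - 134.6667)/60.2015 = 0.0388

0.0388


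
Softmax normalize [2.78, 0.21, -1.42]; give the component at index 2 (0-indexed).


Exponentials: e^2.78=16.119, e^0.21=1.2337, e^-1.42=0.2417
Sum = 17.5944
Softmax = [0.9161, 0.0701, 0.0137]
p[2] = 0.2417/17.5944 = 0.0137

0.0137


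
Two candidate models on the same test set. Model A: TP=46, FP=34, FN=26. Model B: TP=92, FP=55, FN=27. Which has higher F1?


Model A: P=46/80=0.575, R=46/72=0.6389, F1=2PR/(P+R)=2TP/(2TP+FP+FN)=92/152=0.6053
Model B: P=92/147=0.6259, R=92/119=0.7731, F1=2PR/(P+R)=2TP/(2TP+FP+FN)=184/266=0.6917
0.6053 < 0.6917 → Model B

Model B


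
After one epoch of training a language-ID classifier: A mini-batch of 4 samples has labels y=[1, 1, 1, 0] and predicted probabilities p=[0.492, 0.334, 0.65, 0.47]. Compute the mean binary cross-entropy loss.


L[0] = -ln(0.492) = 0.7093
L[1] = -ln(0.334) = 1.0966
L[2] = -ln(0.65) = 0.4308
L[3] = -ln(1-0.47) = -ln(0.53) = 0.6349
mean = (0.7093 + 1.0966 + 0.4308 + 0.6349)/4 = 0.7179

0.7179


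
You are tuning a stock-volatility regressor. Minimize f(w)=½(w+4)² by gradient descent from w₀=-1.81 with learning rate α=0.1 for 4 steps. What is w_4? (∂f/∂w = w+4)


step 1: grad = -1.81+4 = 2.19; w = -1.81 - 0.1·(2.19) = -2.029
step 2: grad = -2.029+4 = 1.971; w = -2.029 - 0.1·(1.971) = -2.2261
step 3: grad = -2.2261+4 = 1.7739; w = -2.2261 - 0.1·(1.7739) = -2.40349
step 4: grad = -2.40349+4 = 1.59651; w = -2.40349 - 0.1·(1.59651) = -2.563141

-2.563141


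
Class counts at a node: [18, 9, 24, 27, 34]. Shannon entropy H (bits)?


Probabilities: [18/112, 9/112, 24/112, 27/112, 34/112] ≈ [0.1607, 0.0804, 0.2143, 0.2411, 0.3036]
H = -((18/112)·log₂(18/112) + (9/112)·log₂(9/112) + (24/112)·log₂(24/112) + (27/112)·log₂(27/112) + (34/112)·log₂(34/112))
  = 2.2093 bits

2.2093 bits


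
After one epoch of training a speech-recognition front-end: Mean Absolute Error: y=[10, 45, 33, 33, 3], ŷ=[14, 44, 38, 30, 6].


Absolute errors: |10-14|=4, |45-44|=1, |33-38|=5, |33-30|=3, |3-6|=3
Sum = 16
MAE = 16/5 = 16/5

16/5


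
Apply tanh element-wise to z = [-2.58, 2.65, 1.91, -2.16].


tanh(-2.58) = -0.9886
tanh(2.65) = 0.9901
tanh(1.91) = 0.9571
tanh(-2.16) = -0.9737
result = [-0.9886, 0.9901, 0.9571, -0.9737]

[-0.9886, 0.9901, 0.9571, -0.9737]


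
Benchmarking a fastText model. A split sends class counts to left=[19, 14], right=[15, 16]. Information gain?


Parent = [34, 30], H_parent = 0.9972
H_left = 0.9834 (n=33), H_right = 0.9992 (n=31)
H_children = (33/64)·0.9834 + (31/64)·0.9992 = 0.9911
IG = 0.9972 - 0.9911 = 0.0061

0.0061


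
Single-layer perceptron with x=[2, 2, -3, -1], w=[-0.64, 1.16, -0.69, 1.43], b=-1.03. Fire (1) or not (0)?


z = (2)·(-0.64) + (2)·(1.16) + (-3)·(-0.69) + (-1)·(1.43) - 1.03
  = 0.65
step(z) = 1 (z≥0)

1


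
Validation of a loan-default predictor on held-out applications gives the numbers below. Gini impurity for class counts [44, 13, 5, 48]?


Probabilities: [44/110, 13/110, 5/110, 48/110] ≈ [0.4, 0.1182, 0.0455, 0.4364]
Σpᵢ² = (1936 + 169 + 25 + 2304)/110² = 4434/12100
Gini = 1 - Σpᵢ² = 1 - 4434/12100 = 0.6336

0.6336


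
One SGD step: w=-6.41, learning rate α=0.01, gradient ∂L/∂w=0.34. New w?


w_new = w - α·∇
= -6.41 - 0.01·0.34
= -6.41 - 0.0034
= -6.4134

-6.4134


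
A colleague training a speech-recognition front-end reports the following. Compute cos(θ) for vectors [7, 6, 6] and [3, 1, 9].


A·B = 7·3 + 6·1 + 6·9 = 81
‖A‖ = √121 = 11, ‖B‖ = √91 = 9.5394
cos = 81/(√121·√91) = 81/√11011 = 0.7719

0.7719


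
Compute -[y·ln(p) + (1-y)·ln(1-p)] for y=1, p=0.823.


BCE = -[y·ln(p) + (1-y)·ln(1-p)]
= -1·ln(0.823) - 0
= -ln(0.823) = 0.1948

0.1948


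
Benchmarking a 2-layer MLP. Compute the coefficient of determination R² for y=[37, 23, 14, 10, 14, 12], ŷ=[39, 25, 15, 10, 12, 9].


ȳ = 18.3333
SS_res = Σ(y-ŷ)² = 22
SS_tot = Σ(y-ȳ)² = 517.33
R² = 1 - SS_res/SS_tot = 1 - 0.0425 = 0.9575

0.9575


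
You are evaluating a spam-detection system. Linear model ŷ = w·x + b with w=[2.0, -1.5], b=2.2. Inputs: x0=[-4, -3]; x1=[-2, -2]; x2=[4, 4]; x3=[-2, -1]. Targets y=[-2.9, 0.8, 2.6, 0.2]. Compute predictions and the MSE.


ŷ0 = (2.0)·(-4) + (-1.5)·(-3) + 2.2 = -1.3
ŷ1 = (2.0)·(-2) + (-1.5)·(-2) + 2.2 = 1.2
ŷ2 = (2.0)·(4) + (-1.5)·(4) + 2.2 = 4.2
ŷ3 = (2.0)·(-2) + (-1.5)·(-1) + 2.2 = -0.3
errors² = [2.56, 0.16, 2.56, 0.25]
MSE = 5.5300/4 = 1.3825

1.3825


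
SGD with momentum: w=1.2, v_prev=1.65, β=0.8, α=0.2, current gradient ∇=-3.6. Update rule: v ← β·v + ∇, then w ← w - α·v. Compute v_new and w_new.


v_new = 0.8·1.65 - 3.6 = 1.32 - 3.6 = -2.28
w_new = 1.2 - 0.2·-2.28 = 1.2 + 0.456 = 1.656

v_new=-2.28, w_new=1.656


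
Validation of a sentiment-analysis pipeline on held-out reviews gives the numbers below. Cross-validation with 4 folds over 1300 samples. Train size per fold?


Fold size = 1300/4 = 325
Training per fold = 1300 - 325 = 975

975


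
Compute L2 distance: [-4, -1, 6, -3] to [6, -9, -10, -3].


d = √((-4-6)² + (-1+ 9)² + (6+ 10)² + (-3+ 3)²)
  = √(100 + 64 + 256 + 0)
  = √420 = 20.4939

20.4939


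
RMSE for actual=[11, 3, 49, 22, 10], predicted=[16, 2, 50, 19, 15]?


MSE = 61/5 = 12.2
RMSE = √(61/5) = 3.4928

3.4928


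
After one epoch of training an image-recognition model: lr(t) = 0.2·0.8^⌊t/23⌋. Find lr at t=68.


n_drops = ⌊68/23⌋ = 2
lr = 0.2·0.8^2 = 0.2·0.64 = 0.128

0.128


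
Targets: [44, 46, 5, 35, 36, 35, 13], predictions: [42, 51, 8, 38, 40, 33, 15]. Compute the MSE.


Squared errors: (44-42)²=4, (46-51)²=25, (5-8)²=9, (35-38)²=9, (36-40)²=16, (35-33)²=4, (13-15)²=4
Sum = 71
MSE = 71/7 = 71/7

71/7


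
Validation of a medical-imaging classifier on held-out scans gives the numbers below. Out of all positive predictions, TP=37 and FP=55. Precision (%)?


Precision = TP/(TP+FP)
= 37/(37+55)
= 37/92 = 40.22%

40.22%


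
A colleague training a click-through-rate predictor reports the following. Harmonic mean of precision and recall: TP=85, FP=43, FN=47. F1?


Precision = 85/128 = 0.6641
Recall = 85/132 = 0.6439
F1 = 2·P·R/(P+R) = 2·TP/(2·TP+FP+FN) = 170/(170+43+47) = 170/260 = 0.6538

0.6538


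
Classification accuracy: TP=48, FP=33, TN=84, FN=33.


Accuracy = (TP+TN)/(TP+TN+FP+FN)
= (48+84)/(198)
= 132/198 = 66.67%

66.67%


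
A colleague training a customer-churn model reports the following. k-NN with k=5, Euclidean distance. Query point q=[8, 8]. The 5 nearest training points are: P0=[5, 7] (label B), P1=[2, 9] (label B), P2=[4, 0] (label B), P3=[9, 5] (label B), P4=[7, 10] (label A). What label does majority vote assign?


d(q,P0) = 3.1623  (label B)
d(q,P1) = 6.0828  (label B)
d(q,P2) = 8.9443  (label B)
d(q,P3) = 3.1623  (label B)
d(q,P4) = 2.2361  (label A)
Votes: A=1, B=4
Majority → B

B


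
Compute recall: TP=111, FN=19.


Recall = TP/(TP+FN)
= 111/(111+19)
= 111/130 = 85.38%

85.38%


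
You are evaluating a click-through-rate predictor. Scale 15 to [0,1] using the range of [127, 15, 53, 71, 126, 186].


min=15, max=186
(15-15)/(186-15) = 0/171 = 0.0

0.0


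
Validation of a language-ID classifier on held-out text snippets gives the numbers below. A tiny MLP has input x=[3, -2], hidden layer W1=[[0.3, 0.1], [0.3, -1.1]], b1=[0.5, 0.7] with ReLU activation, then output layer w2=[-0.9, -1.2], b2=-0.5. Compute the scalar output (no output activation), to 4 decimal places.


z1[0] = (0.3)·(3) + (0.1)·(-2) + 0.5 = 1.2
z1[1] = (0.3)·(3) + (-1.1)·(-2) + 0.7 = 3.8
h = ReLU(z1) = [1.2, 3.8]
output = (-0.9)·(1.2) + (-1.2)·(3.8) - 0.5 = -6.14

-6.14


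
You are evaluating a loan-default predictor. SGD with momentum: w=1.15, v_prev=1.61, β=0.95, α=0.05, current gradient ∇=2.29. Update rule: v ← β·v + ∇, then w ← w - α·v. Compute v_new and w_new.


v_new = 0.95·1.61 + 2.29 = 1.5295 + 2.29 = 3.8195
w_new = 1.15 - 0.05·3.8195 = 1.15 - 0.190975 = 0.959025

v_new=3.8195, w_new=0.959025


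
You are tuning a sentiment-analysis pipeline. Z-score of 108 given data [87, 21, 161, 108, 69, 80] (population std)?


μ = 87.6667, σ = 42.1176
z = (108 - 87.6667)/42.1176 = 0.4828

0.4828


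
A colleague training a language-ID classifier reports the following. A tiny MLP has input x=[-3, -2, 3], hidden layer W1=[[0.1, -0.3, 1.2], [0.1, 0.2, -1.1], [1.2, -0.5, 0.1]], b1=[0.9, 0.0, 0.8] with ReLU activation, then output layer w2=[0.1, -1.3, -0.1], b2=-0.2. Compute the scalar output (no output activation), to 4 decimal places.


z1[0] = (0.1)·(-3) + (-0.3)·(-2) + (1.2)·(3) + 0.9 = 4.8
z1[1] = (0.1)·(-3) + (0.2)·(-2) + (-1.1)·(3) + 0.0 = -4.0
z1[2] = (1.2)·(-3) + (-0.5)·(-2) + (0.1)·(3) + 0.8 = -1.5
h = ReLU(z1) = [4.8, 0.0, 0.0]
output = (0.1)·(4.8) + (-1.3)·(0.0) + (-0.1)·(0.0) - 0.2 = 0.28

0.28


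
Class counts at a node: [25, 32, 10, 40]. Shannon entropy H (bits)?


Probabilities: [25/107, 32/107, 10/107, 40/107] ≈ [0.2336, 0.2991, 0.0935, 0.3738]
H = -((25/107)·log₂(25/107) + (32/107)·log₂(32/107) + (10/107)·log₂(10/107) + (40/107)·log₂(40/107))
  = 1.8612 bits

1.8612 bits


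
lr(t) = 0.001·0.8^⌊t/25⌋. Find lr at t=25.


n_drops = ⌊25/25⌋ = 1
lr = 0.001·0.8^1 = 0.001·0.8 = 0.0008

0.0008


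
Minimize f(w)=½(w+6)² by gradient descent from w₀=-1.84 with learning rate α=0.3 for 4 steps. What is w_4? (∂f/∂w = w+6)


step 1: grad = -1.84+6 = 4.16; w = -1.84 - 0.3·(4.16) = -3.088
step 2: grad = -3.088+6 = 2.912; w = -3.088 - 0.3·(2.912) = -3.9616
step 3: grad = -3.9616+6 = 2.0384; w = -3.9616 - 0.3·(2.0384) = -4.57312
step 4: grad = -4.57312+6 = 1.42688; w = -4.57312 - 0.3·(1.42688) = -5.001184

-5.001184


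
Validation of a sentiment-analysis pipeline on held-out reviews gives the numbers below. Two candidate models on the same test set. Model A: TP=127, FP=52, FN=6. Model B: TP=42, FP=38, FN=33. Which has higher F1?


Model A: P=127/179=0.7095, R=127/133=0.9549, F1=2PR/(P+R)=2TP/(2TP+FP+FN)=254/312=0.8141
Model B: P=42/80=0.525, R=42/75=0.56, F1=2PR/(P+R)=2TP/(2TP+FP+FN)=84/155=0.5419
0.8141 > 0.5419 → Model A

Model A


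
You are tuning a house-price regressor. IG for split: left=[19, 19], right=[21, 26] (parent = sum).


Parent = [40, 45], H_parent = 0.9975
H_left = 1 (n=38), H_right = 0.9918 (n=47)
H_children = (38/85)·1 + (47/85)·0.9918 = 0.9955
IG = 0.9975 - 0.9955 = 0.002

0.002


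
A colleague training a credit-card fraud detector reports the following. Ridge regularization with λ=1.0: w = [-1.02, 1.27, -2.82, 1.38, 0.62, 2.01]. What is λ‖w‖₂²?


‖w‖₂² = (-1.02)² + (1.27)² + (-2.82)² + (1.38)² + (0.62)² + (2.01)²
     = 1.0404 + 1.6129 + 7.9524 + 1.9044 + 0.3844 + 4.0401
     = 16.9346
λ·‖w‖₂² = 1.0·16.9346 = 16.9346

16.9346


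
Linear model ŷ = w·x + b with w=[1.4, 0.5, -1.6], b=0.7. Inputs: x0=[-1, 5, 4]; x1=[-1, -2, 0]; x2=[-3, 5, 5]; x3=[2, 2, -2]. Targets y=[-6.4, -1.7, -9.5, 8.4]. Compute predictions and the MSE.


ŷ0 = (1.4)·(-1) + (0.5)·(5) + (-1.6)·(4) + 0.7 = -4.6
ŷ1 = (1.4)·(-1) + (0.5)·(-2) + (-1.6)·(0) + 0.7 = -1.7
ŷ2 = (1.4)·(-3) + (0.5)·(5) + (-1.6)·(5) + 0.7 = -9.0
ŷ3 = (1.4)·(2) + (0.5)·(2) + (-1.6)·(-2) + 0.7 = 7.7
errors² = [3.24, 0.0, 0.25, 0.49]
MSE = 3.9800/4 = 0.995

0.995


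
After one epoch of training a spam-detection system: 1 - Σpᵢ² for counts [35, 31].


Probabilities: [35/66, 31/66] ≈ [0.5303, 0.4697]
Σpᵢ² = (1225 + 961)/66² = 2186/4356
Gini = 1 - Σpᵢ² = 1 - 2186/4356 = 0.4982

0.4982


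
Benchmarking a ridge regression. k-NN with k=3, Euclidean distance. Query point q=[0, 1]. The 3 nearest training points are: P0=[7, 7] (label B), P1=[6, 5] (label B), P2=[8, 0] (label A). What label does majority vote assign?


d(q,P0) = 9.2195  (label B)
d(q,P1) = 7.2111  (label B)
d(q,P2) = 8.0623  (label A)
Votes: A=1, B=2
Majority → B

B


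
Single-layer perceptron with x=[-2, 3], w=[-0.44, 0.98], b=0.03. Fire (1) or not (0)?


z = (-2)·(-0.44) + (3)·(0.98) + 0.03
  = 3.85
step(z) = 1 (z≥0)

1


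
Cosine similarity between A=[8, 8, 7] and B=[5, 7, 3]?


A·B = 8·5 + 8·7 + 7·3 = 117
‖A‖ = √177 = 13.3041, ‖B‖ = √83 = 9.1104
cos = 117/(√177·√83) = 117/√14691 = 0.9653

0.9653


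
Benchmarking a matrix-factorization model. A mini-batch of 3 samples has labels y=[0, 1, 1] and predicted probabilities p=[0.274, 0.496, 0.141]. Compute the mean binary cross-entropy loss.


L[0] = -ln(1-0.274) = -ln(0.726) = 0.3202
L[1] = -ln(0.496) = 0.7012
L[2] = -ln(0.141) = 1.959
mean = (0.3202 + 0.7012 + 1.959)/3 = 0.9935

0.9935


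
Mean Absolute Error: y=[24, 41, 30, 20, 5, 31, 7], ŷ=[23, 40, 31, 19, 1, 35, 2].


Absolute errors: |24-23|=1, |41-40|=1, |30-31|=1, |20-19|=1, |5-1|=4, |31-35|=4, |7-2|=5
Sum = 17
MAE = 17/7 = 17/7

17/7


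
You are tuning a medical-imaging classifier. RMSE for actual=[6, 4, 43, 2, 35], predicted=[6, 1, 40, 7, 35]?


MSE = 43/5 = 8.6
RMSE = √(43/5) = 2.9326

2.9326


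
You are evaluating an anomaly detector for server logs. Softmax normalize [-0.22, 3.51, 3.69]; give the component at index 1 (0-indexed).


Exponentials: e^-0.22=0.8025, e^3.51=33.4483, e^3.69=40.0448
Sum = 74.2956
Softmax = [0.0108, 0.4502, 0.539]
p[1] = 33.4483/74.2956 = 0.4502

0.4502


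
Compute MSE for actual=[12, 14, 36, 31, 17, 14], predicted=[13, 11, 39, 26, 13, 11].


Squared errors: (12-13)²=1, (14-11)²=9, (36-39)²=9, (31-26)²=25, (17-13)²=16, (14-11)²=9
Sum = 69
MSE = 69/6 = 23/2

23/2


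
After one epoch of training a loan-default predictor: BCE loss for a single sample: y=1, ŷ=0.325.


BCE = -[y·ln(p) + (1-y)·ln(1-p)]
= -1·ln(0.325) - 0
= -ln(0.325) = 1.1239

1.1239


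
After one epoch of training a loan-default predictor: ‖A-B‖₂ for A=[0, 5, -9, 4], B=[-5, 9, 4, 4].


d = √((0+ 5)² + (5-9)² + (-9-4)² + (4-4)²)
  = √(25 + 16 + 169 + 0)
  = √210 = 14.4914

14.4914


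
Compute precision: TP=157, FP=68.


Precision = TP/(TP+FP)
= 157/(157+68)
= 157/225 = 69.78%

69.78%


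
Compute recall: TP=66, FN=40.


Recall = TP/(TP+FN)
= 66/(66+40)
= 66/106 = 62.26%

62.26%


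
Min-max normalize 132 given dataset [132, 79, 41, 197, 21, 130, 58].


min=21, max=197
(132-21)/(197-21) = 111/176 = 0.6307

0.6307


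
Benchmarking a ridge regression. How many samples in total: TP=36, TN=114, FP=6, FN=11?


Total = TP + TN + FP + FN
= 36 + 114 + 6 + 11
= 167
(Predicted positive: 42, predicted negative: 125)

167


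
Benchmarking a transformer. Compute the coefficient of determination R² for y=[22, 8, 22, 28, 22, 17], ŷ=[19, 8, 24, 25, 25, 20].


ȳ = 19.8333
SS_res = Σ(y-ŷ)² = 40
SS_tot = Σ(y-ȳ)² = 228.83
R² = 1 - SS_res/SS_tot = 1 - 0.1748 = 0.8252

0.8252


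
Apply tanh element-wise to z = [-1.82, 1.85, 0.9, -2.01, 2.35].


tanh(-1.82) = -0.9488
tanh(1.85) = 0.9517
tanh(0.9) = 0.7163
tanh(-2.01) = -0.9647
tanh(2.35) = 0.982
result = [-0.9488, 0.9517, 0.7163, -0.9647, 0.982]

[-0.9488, 0.9517, 0.7163, -0.9647, 0.982]


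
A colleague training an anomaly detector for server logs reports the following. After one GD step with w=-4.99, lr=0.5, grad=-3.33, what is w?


w_new = w - α·∇
= -4.99 - 0.5·-3.33
= -4.99 + 1.665
= -3.325

-3.325


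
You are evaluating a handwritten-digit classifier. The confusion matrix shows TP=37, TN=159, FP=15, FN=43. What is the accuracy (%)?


Accuracy = (TP+TN)/(TP+TN+FP+FN)
= (37+159)/(254)
= 196/254 = 77.17%

77.17%


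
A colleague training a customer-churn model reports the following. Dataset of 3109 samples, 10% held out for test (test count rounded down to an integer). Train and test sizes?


Test = ⌊3109·10/100⌋ = 310
Train = 3109 - 310 = 2799

Train: 2799, Test: 310


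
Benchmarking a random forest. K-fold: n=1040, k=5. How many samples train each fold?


Fold size = 1040/5 = 208
Training per fold = 1040 - 208 = 832

832


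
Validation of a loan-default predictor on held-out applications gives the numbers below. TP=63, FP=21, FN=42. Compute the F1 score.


Precision = 63/84 = 0.75
Recall = 63/105 = 0.6
F1 = 2·P·R/(P+R) = 2·TP/(2·TP+FP+FN) = 126/(126+21+42) = 126/189 = 0.6667

0.6667


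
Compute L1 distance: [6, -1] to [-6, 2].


d = |6+ 6| + |-1-2|
  = 12 + 3
  = 15

15


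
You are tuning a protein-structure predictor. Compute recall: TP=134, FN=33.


Recall = TP/(TP+FN)
= 134/(134+33)
= 134/167 = 80.24%

80.24%


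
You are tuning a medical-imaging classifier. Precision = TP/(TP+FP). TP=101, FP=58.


Precision = TP/(TP+FP)
= 101/(101+58)
= 101/159 = 63.52%

63.52%


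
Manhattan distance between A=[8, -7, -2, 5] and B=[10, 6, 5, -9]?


d = |8-10| + |-7-6| + |-2-5| + |5+ 9|
  = 2 + 13 + 7 + 14
  = 36

36


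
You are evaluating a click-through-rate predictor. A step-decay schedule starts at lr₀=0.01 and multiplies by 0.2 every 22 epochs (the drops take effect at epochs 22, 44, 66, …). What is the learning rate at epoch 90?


n_drops = ⌊90/22⌋ = 4
lr = 0.01·0.2^4 = 0.01·0.0016 = 0.000016

0.000016


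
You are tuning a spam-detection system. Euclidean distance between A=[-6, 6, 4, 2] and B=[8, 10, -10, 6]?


d = √((-6-8)² + (6-10)² + (4+ 10)² + (2-6)²)
  = √(196 + 16 + 196 + 16)
  = √424 = 20.5913

20.5913


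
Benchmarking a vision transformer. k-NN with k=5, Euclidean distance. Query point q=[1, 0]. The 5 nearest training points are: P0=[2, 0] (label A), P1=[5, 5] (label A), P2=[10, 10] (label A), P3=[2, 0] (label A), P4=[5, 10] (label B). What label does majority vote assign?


d(q,P0) = 1.0  (label A)
d(q,P1) = 6.4031  (label A)
d(q,P2) = 13.4536  (label A)
d(q,P3) = 1.0  (label A)
d(q,P4) = 10.7703  (label B)
Votes: A=4, B=1
Majority → A

A


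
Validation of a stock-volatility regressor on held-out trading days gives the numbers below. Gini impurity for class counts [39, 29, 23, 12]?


Probabilities: [39/103, 29/103, 23/103, 12/103] ≈ [0.3786, 0.2816, 0.2233, 0.1165]
Σpᵢ² = (1521 + 841 + 529 + 144)/103² = 3035/10609
Gini = 1 - Σpᵢ² = 1 - 3035/10609 = 0.7139

0.7139


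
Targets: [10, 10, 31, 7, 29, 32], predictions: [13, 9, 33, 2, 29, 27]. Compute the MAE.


Absolute errors: |10-13|=3, |10-9|=1, |31-33|=2, |7-2|=5, |29-29|=0, |32-27|=5
Sum = 16
MAE = 16/6 = 8/3

8/3


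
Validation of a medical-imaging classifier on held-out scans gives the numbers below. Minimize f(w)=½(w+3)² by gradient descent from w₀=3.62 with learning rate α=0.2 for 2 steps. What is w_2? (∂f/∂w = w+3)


step 1: grad = 3.62+3 = 6.62; w = 3.62 - 0.2·(6.62) = 2.296
step 2: grad = 2.296+3 = 5.296; w = 2.296 - 0.2·(5.296) = 1.2368

1.2368


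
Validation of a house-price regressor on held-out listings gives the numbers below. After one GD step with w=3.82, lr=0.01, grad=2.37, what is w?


w_new = w - α·∇
= 3.82 - 0.01·2.37
= 3.82 - 0.0237
= 3.7963

3.7963


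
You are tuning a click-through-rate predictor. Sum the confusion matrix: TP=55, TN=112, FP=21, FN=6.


Total = TP + TN + FP + FN
= 55 + 112 + 21 + 6
= 194
(Predicted positive: 76, predicted negative: 118)

194


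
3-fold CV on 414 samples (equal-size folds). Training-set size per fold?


Fold size = 414/3 = 138
Training per fold = 414 - 138 = 276

276


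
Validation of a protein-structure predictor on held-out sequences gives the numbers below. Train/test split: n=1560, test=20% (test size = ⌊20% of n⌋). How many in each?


Test = ⌊1560·20/100⌋ = 312
Train = 1560 - 312 = 1248

Train: 1248, Test: 312


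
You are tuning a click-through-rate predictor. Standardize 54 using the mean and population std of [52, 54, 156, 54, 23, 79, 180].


μ = 85.4286, σ = 54.7145
z = (54 - 85.4286)/54.7145 = -0.5744

-0.5744


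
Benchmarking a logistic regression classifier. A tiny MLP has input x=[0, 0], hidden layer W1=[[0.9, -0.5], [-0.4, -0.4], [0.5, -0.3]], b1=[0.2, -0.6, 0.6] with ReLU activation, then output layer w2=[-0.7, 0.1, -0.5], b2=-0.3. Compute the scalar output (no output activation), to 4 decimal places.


z1[0] = (0.9)·(0) + (-0.5)·(0) + 0.2 = 0.2
z1[1] = (-0.4)·(0) + (-0.4)·(0) - 0.6 = -0.6
z1[2] = (0.5)·(0) + (-0.3)·(0) + 0.6 = 0.6
h = ReLU(z1) = [0.2, 0.0, 0.6]
output = (-0.7)·(0.2) + (0.1)·(0.0) + (-0.5)·(0.6) - 0.3 = -0.74

-0.74
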